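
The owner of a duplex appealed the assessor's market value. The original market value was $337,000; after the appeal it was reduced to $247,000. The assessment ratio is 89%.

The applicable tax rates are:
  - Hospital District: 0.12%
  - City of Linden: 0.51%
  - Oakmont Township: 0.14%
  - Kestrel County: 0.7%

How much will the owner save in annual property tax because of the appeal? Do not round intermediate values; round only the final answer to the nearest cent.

Old assessed value = $337,000 × 0.89 = $299,930
New assessed value = $247,000 × 0.89 = $219,830
Combined rate = 0.0012 + 0.0051 + 0.0014 + 0.007 = 0.0147
Old tax = $299,930 × 0.0147 = $4,408.971
New tax = $219,830 × 0.0147 = $3,231.501
Reduction = $4,408.971 − $3,231.501 = $1,177.47

$1,177.47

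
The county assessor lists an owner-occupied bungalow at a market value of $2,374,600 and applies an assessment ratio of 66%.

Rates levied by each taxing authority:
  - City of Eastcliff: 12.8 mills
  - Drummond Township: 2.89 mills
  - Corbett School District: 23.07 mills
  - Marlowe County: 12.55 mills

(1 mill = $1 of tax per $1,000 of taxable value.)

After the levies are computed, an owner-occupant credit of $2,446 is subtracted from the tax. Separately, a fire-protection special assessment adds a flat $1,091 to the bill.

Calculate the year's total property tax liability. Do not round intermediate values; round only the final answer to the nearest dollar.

Assessed value = $2,374,600 × 0.66 = $1,567,236
City of Eastcliff: $1,567,236 × 0.0128 = $20,060.6208
Drummond Township: $1,567,236 × 0.00289 = $4,529.31204
Corbett School District: $1,567,236 × 0.02307 = $36,156.13452
Marlowe County: $1,567,236 × 0.01255 = $19,668.8118
Levies subtotal = $80,414.87916
After credit = $80,414.87916 − $2,446 = $77,968.87916
Total = $77,968.87916 + $1,091 = $79,059.87916

$79,060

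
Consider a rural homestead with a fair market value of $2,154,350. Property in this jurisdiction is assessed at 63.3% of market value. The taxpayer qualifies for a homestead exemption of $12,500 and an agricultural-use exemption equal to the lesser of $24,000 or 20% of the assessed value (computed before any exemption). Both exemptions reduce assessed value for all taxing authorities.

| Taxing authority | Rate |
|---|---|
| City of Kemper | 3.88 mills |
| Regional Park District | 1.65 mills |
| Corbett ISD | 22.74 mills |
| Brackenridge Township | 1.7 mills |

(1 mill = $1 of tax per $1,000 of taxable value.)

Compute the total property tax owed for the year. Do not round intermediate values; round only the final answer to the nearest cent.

$39,776.29

Assessed value = $2,154,350 × 0.633 = $1,363,703.55
Agricultural-use exemption = min($24,000, 20% × $1,363,703.55) = min($24,000, $272,740.71) = $24,000 (dollar cap binds)
Taxable value = $1,363,703.55 − $12,500 − $24,000 = $1,327,203.55
City of Kemper: $1,327,203.55 × 0.00388 = $5,149.549774
Regional Park District: $1,327,203.55 × 0.00165 = $2,189.8858575
Corbett ISD: $1,327,203.55 × 0.02274 = $30,180.608727
Brackenridge Township: $1,327,203.55 × 0.0017 = $2,256.246035
Total = $39,776.2903935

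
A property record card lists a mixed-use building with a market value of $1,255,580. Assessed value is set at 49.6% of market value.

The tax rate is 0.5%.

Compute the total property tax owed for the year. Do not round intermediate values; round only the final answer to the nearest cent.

Assessed value = $1,255,580 × 0.496 = $622,767.68
Tax = $622,767.68 × 0.005 = $3,113.8384

$3,113.84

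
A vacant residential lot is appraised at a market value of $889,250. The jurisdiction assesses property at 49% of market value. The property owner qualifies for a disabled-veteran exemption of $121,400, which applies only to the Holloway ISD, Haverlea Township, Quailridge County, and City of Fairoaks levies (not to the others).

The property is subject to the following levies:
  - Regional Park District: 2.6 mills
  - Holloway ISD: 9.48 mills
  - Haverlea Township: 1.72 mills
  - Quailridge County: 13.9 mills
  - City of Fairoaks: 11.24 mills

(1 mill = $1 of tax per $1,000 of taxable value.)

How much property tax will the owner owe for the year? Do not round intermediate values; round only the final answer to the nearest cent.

$12,555.75

Assessed value = $889,250 × 0.49 = $435,732.5
Regional Park District: $435,732.5 × 0.0026 = $1,132.9045
Holloway ISD: ($435,732.5 − $121,400) × 0.00948 = $314,332.5 × 0.00948 = $2,979.8721
Haverlea Township: ($435,732.5 − $121,400) × 0.00172 = $314,332.5 × 0.00172 = $540.6519
Quailridge County: ($435,732.5 − $121,400) × 0.0139 = $314,332.5 × 0.0139 = $4,369.22175
City of Fairoaks: ($435,732.5 − $121,400) × 0.01124 = $314,332.5 × 0.01124 = $3,533.0973
Total = $12,555.74755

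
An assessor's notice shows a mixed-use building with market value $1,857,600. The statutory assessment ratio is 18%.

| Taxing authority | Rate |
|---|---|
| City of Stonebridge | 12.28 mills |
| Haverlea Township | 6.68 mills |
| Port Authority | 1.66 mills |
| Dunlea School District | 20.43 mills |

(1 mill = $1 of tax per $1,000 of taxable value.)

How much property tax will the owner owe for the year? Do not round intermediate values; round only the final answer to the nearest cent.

Assessed value = $1,857,600 × 0.18 = $334,368
City of Stonebridge: $334,368 × 0.01228 = $4,106.03904
Haverlea Township: $334,368 × 0.00668 = $2,233.57824
Port Authority: $334,368 × 0.00166 = $555.05088
Dunlea School District: $334,368 × 0.02043 = $6,831.13824
Total = $4,106.03904 + $2,233.57824 + $555.05088 + $6,831.13824 = $13,725.8064

$13,725.81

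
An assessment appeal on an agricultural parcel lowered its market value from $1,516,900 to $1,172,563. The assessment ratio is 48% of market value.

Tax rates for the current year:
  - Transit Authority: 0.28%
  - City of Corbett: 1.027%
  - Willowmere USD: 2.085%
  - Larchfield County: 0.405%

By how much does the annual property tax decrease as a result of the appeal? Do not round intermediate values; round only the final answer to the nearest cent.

Old assessed value = $1,516,900 × 0.48 = $728,112
New assessed value = $1,172,563 × 0.48 = $562,830.24
Combined rate = 0.0028 + 0.01027 + 0.02085 + 0.00405 = 0.03797
Old tax = $728,112 × 0.03797 = $27,646.41264
New tax = $562,830.24 × 0.03797 = $21,370.6642128
Reduction = $27,646.41264 − $21,370.6642128 = $6,275.7484272

$6,275.75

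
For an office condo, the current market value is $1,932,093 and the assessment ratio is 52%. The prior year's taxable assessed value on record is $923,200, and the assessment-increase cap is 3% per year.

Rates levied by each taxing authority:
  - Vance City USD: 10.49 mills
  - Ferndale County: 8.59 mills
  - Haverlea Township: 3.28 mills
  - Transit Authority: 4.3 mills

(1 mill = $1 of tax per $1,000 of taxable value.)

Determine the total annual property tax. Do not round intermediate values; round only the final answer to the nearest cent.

Uncapped assessed value = $1,932,093 × 0.52 = $1,004,688.36
Cap limit = $923,200 × 1.03 = $950,896
Taxable assessed value = min($1,004,688.36, $950,896) = $950,896 (cap binds)
Vance City USD: $950,896 × 0.01049 = $9,974.89904
Ferndale County: $950,896 × 0.00859 = $8,168.19664
Haverlea Township: $950,896 × 0.00328 = $3,118.93888
Transit Authority: $950,896 × 0.0043 = $4,088.8528
Total = $25,350.88736

$25,350.89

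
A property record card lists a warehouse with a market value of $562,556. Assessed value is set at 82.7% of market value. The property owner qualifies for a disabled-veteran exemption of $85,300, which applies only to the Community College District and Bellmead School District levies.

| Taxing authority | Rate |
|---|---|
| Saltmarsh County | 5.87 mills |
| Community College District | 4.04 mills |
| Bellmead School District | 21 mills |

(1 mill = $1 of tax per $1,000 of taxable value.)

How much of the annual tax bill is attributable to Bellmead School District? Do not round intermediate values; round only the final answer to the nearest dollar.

Assessed value = $562,556 × 0.827 = $465,233.812
Bellmead School District taxable value = $465,233.812 − $85,300 = $379,933.812
Bellmead School District levy = $379,933.812 × 0.021 = $7,978.610052

$7,979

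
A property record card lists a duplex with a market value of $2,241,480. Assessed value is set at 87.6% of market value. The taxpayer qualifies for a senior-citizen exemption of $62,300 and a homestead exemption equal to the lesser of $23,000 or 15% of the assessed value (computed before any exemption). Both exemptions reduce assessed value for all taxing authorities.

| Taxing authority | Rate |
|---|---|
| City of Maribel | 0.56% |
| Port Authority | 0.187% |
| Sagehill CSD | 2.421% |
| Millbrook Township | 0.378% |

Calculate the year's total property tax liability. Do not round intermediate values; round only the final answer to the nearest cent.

Assessed value = $2,241,480 × 0.876 = $1,963,536.48
Homestead exemption = min($23,000, 15% × $1,963,536.48) = min($23,000, $294,530.472) = $23,000 (dollar cap binds)
Taxable value = $1,963,536.48 − $62,300 − $23,000 = $1,878,236.48
City of Maribel: $1,878,236.48 × 0.0056 = $10,518.124288
Port Authority: $1,878,236.48 × 0.00187 = $3,512.3022176
Sagehill CSD: $1,878,236.48 × 0.02421 = $45,472.1051808
Millbrook Township: $1,878,236.48 × 0.00378 = $7,099.7338944
Total = $66,602.2655808

$66,602.27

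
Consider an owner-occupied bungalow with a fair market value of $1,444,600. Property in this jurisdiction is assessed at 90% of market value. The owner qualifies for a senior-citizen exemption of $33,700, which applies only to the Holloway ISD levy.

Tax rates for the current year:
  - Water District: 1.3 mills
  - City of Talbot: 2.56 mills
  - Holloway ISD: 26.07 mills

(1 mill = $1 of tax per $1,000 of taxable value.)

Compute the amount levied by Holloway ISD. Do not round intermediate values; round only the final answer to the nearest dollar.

$33,016

Assessed value = $1,444,600 × 0.9 = $1,300,140
Holloway ISD taxable value = $1,300,140 − $33,700 = $1,266,440
Holloway ISD levy = $1,266,440 × 0.02607 = $33,016.0908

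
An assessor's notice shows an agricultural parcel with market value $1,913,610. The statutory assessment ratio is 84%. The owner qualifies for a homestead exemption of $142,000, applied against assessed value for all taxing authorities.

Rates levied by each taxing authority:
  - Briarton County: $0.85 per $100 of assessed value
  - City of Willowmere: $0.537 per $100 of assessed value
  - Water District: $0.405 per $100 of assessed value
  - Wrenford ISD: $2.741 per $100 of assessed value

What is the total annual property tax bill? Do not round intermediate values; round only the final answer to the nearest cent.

Assessed value = $1,913,610 × 0.84 = $1,607,432.4
Taxable value = $1,607,432.4 − $142,000 = $1,465,432.4
Briarton County: $1,465,432.4 × 0.0085 = $12,456.1754
City of Willowmere: $1,465,432.4 × 0.00537 = $7,869.371988
Water District: $1,465,432.4 × 0.00405 = $5,935.00122
Wrenford ISD: $1,465,432.4 × 0.02741 = $40,167.502084
Total = $12,456.1754 + $7,869.371988 + $5,935.00122 + $40,167.502084 = $66,428.050692

$66,428.05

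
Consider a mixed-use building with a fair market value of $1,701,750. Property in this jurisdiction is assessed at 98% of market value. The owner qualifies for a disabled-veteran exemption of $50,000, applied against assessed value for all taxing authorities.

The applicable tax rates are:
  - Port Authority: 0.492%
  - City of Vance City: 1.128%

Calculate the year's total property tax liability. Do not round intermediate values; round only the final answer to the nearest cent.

Assessed value = $1,701,750 × 0.98 = $1,667,715
Taxable value = $1,667,715 − $50,000 = $1,617,715
Port Authority: $1,617,715 × 0.00492 = $7,959.1578
City of Vance City: $1,617,715 × 0.01128 = $18,247.8252
Total = $7,959.1578 + $18,247.8252 = $26,206.983

$26,206.98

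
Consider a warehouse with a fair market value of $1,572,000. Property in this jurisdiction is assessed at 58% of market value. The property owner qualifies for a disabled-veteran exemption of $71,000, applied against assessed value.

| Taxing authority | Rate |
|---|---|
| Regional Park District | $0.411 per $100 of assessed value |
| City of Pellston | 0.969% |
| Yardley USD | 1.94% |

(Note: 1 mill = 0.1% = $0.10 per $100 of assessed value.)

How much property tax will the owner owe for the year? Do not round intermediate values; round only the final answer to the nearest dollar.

$27,913

Assessed value = $1,572,000 × 0.58 = $911,760
Taxable value = $911,760 − $71,000 = $840,760
Regional Park District: $840,760 × 0.00411 = $3,455.5236
City of Pellston: $840,760 × 0.00969 = $8,146.9644
Yardley USD: $840,760 × 0.0194 = $16,310.744
Total = $27,913.232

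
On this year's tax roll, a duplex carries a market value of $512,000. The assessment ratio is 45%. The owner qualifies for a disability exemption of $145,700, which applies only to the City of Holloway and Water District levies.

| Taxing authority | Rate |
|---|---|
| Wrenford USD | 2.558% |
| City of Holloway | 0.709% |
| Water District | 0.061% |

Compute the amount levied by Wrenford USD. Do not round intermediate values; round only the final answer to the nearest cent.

Assessed value = $512,000 × 0.45 = $230,400
Wrenford USD taxable value = $230,400 (exemption does not apply)
Wrenford USD levy = $230,400 × 0.02558 = $5,893.632

$5,893.63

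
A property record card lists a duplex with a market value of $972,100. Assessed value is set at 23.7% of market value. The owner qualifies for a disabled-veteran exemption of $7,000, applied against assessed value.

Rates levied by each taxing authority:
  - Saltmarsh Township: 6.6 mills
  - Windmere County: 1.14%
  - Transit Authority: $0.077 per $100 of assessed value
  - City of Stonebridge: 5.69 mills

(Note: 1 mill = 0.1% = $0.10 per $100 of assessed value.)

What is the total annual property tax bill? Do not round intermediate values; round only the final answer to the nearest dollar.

$5,464

Assessed value = $972,100 × 0.237 = $230,387.7
Taxable value = $230,387.7 − $7,000 = $223,387.7
Saltmarsh Township: $223,387.7 × 0.0066 = $1,474.35882
Windmere County: $223,387.7 × 0.0114 = $2,546.61978
Transit Authority: $223,387.7 × 0.00077 = $172.008529
City of Stonebridge: $223,387.7 × 0.00569 = $1,271.076013
Total = $5,464.063142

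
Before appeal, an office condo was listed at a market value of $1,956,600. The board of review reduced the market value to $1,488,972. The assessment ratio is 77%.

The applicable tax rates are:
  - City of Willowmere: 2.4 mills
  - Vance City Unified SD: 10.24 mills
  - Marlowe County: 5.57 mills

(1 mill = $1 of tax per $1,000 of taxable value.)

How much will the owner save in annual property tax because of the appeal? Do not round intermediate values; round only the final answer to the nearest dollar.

Old assessed value = $1,956,600 × 0.77 = $1,506,582
New assessed value = $1,488,972 × 0.77 = $1,146,508.44
Combined rate = 0.0024 + 0.01024 + 0.00557 = 0.01821
Old tax = $1,506,582 × 0.01821 = $27,434.85822
New tax = $1,146,508.44 × 0.01821 = $20,877.9186924
Reduction = $27,434.85822 − $20,877.9186924 = $6,556.9395276

$6,557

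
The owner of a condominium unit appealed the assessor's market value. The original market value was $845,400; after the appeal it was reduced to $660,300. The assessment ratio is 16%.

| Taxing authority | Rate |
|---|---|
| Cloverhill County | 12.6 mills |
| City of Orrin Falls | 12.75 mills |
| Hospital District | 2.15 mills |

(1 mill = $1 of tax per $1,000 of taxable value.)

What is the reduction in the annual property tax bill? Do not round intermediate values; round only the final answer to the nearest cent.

$814.44

Old assessed value = $845,400 × 0.16 = $135,264
New assessed value = $660,300 × 0.16 = $105,648
Combined rate = 0.0126 + 0.01275 + 0.00215 = 0.0275
Old tax = $135,264 × 0.0275 = $3,719.76
New tax = $105,648 × 0.0275 = $2,905.32
Reduction = $3,719.76 − $2,905.32 = $814.44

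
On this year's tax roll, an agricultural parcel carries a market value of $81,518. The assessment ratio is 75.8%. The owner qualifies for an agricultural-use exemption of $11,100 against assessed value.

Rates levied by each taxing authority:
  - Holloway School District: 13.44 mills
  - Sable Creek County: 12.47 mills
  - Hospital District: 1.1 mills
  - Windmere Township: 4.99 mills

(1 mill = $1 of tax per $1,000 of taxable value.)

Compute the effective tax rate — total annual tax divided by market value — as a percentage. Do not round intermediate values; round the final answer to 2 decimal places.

1.99%

Assessed value = $81,518 × 0.758 = $61,790.644
Taxable value = $61,790.644 − $11,100 = $50,690.644
Holloway School District: $50,690.644 × 0.01344 = $681.28225536
Sable Creek County: $50,690.644 × 0.01247 = $632.11233068
Hospital District: $50,690.644 × 0.0011 = $55.7597084
Windmere Township: $50,690.644 × 0.00499 = $252.94631356
Total tax = $1,622.100608
Effective rate = $1,622.100608 ÷ $81,518 = 1.99% of market value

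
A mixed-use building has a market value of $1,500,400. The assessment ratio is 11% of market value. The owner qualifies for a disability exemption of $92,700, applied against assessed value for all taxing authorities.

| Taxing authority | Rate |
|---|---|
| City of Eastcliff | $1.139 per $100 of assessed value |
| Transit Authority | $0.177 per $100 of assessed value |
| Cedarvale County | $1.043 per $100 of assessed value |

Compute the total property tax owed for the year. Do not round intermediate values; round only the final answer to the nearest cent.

Assessed value = $1,500,400 × 0.11 = $165,044
Taxable value = $165,044 − $92,700 = $72,344
City of Eastcliff: $72,344 × 0.01139 = $823.99816
Transit Authority: $72,344 × 0.00177 = $128.04888
Cedarvale County: $72,344 × 0.01043 = $754.54792
Total = $823.99816 + $128.04888 + $754.54792 = $1,706.59496

$1,706.59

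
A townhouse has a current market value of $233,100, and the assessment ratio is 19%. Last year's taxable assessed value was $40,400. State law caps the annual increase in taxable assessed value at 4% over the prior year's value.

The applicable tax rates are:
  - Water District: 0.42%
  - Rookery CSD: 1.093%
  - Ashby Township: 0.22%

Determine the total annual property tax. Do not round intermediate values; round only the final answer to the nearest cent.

$728.14

Uncapped assessed value = $233,100 × 0.19 = $44,289
Cap limit = $40,400 × 1.04 = $42,016
Taxable assessed value = min($44,289, $42,016) = $42,016 (cap binds)
Water District: $42,016 × 0.0042 = $176.4672
Rookery CSD: $42,016 × 0.01093 = $459.23488
Ashby Township: $42,016 × 0.0022 = $92.4352
Total = $728.13728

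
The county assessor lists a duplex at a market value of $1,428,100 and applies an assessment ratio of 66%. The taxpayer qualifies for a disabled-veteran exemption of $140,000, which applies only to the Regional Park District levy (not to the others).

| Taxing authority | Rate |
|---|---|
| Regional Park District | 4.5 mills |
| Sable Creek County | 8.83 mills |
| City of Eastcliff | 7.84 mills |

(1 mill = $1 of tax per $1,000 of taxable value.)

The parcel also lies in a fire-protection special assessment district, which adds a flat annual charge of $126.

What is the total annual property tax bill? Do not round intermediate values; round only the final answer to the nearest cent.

$19,449.70

Assessed value = $1,428,100 × 0.66 = $942,546
Regional Park District: ($942,546 − $140,000) × 0.0045 = $802,546 × 0.0045 = $3,611.457
Sable Creek County: $942,546 × 0.00883 = $8,322.68118
City of Eastcliff: $942,546 × 0.00784 = $7,389.56064
Levies subtotal = $19,323.69882
Total = $19,323.69882 + $126 = $19,449.69882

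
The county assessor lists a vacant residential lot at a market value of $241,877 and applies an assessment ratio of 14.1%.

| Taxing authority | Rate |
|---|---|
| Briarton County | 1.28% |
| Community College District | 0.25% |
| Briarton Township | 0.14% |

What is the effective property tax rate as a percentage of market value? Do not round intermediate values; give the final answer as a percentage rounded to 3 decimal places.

0.235%

Assessed value = $241,877 × 0.141 = $34,104.657
Briarton County: $34,104.657 × 0.0128 = $436.5396096
Community College District: $34,104.657 × 0.0025 = $85.2616425
Briarton Township: $34,104.657 × 0.0014 = $47.7465198
Total tax = $569.5477719
Effective rate = $569.5477719 ÷ $241,877 = 0.235% of market value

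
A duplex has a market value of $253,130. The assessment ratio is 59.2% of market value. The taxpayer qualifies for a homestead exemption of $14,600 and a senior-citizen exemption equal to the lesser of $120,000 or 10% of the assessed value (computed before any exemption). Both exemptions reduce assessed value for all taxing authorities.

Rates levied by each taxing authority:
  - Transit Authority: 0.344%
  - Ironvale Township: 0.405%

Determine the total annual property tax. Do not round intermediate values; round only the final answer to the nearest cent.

Assessed value = $253,130 × 0.592 = $149,852.96
Senior-citizen exemption = min($120,000, 10% × $149,852.96) = min($120,000, $14,985.296) = $14,985.296 (percentage binds)
Taxable value = $149,852.96 − $14,600 − $14,985.296 = $120,267.664
Transit Authority: $120,267.664 × 0.00344 = $413.72076416
Ironvale Township: $120,267.664 × 0.00405 = $487.0840392
Total = $900.80480336

$900.80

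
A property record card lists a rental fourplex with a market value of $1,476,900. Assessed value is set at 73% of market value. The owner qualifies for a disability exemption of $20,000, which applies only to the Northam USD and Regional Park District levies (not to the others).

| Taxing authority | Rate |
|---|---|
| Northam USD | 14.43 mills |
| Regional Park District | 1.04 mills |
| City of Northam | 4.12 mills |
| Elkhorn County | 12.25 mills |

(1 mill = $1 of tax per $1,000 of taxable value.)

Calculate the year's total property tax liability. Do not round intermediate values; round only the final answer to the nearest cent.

$34,018.48

Assessed value = $1,476,900 × 0.73 = $1,078,137
Northam USD: ($1,078,137 − $20,000) × 0.01443 = $1,058,137 × 0.01443 = $15,268.91691
Regional Park District: ($1,078,137 − $20,000) × 0.00104 = $1,058,137 × 0.00104 = $1,100.46248
City of Northam: $1,078,137 × 0.00412 = $4,441.92444
Elkhorn County: $1,078,137 × 0.01225 = $13,207.17825
Total = $34,018.48208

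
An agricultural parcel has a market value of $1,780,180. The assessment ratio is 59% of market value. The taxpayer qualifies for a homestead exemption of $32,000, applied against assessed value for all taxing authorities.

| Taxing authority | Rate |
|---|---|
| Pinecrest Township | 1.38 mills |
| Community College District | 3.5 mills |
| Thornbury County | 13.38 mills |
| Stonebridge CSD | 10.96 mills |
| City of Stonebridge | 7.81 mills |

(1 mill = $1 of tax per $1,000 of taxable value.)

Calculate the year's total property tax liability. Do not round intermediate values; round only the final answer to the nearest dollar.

Assessed value = $1,780,180 × 0.59 = $1,050,306.2
Taxable value = $1,050,306.2 − $32,000 = $1,018,306.2
Pinecrest Township: $1,018,306.2 × 0.00138 = $1,405.262556
Community College District: $1,018,306.2 × 0.0035 = $3,564.0717
Thornbury County: $1,018,306.2 × 0.01338 = $13,624.936956
Stonebridge CSD: $1,018,306.2 × 0.01096 = $11,160.635952
City of Stonebridge: $1,018,306.2 × 0.00781 = $7,952.971422
Total = $1,405.262556 + $3,564.0717 + $13,624.936956 + $11,160.635952 + $7,952.971422 = $37,707.878586

$37,708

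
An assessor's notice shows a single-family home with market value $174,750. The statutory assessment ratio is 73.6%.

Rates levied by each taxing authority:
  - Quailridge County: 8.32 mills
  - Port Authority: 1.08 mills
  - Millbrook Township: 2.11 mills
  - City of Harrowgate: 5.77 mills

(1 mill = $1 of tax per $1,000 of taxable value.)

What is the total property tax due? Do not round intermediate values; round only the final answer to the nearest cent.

Assessed value = $174,750 × 0.736 = $128,616
Quailridge County: $128,616 × 0.00832 = $1,070.08512
Port Authority: $128,616 × 0.00108 = $138.90528
Millbrook Township: $128,616 × 0.00211 = $271.37976
City of Harrowgate: $128,616 × 0.00577 = $742.11432
Total = $1,070.08512 + $138.90528 + $271.37976 + $742.11432 = $2,222.48448

$2,222.48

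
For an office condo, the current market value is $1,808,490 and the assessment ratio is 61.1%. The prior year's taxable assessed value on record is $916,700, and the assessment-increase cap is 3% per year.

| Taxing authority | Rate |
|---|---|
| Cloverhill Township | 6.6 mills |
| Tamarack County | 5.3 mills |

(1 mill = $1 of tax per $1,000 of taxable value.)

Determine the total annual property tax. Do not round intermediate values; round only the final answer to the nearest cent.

Uncapped assessed value = $1,808,490 × 0.611 = $1,104,987.39
Cap limit = $916,700 × 1.03 = $944,201
Taxable assessed value = min($1,104,987.39, $944,201) = $944,201 (cap binds)
Cloverhill Township: $944,201 × 0.0066 = $6,231.7266
Tamarack County: $944,201 × 0.0053 = $5,004.2653
Total = $11,235.9919

$11,235.99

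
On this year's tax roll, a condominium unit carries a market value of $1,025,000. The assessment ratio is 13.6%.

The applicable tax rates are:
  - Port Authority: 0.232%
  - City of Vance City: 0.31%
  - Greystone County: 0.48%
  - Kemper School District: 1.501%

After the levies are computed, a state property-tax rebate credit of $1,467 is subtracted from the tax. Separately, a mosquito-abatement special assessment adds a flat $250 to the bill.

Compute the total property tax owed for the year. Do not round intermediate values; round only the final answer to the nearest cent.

$2,300.06

Assessed value = $1,025,000 × 0.136 = $139,400
Port Authority: $139,400 × 0.00232 = $323.408
City of Vance City: $139,400 × 0.0031 = $432.14
Greystone County: $139,400 × 0.0048 = $669.12
Kemper School District: $139,400 × 0.01501 = $2,092.394
Levies subtotal = $3,517.062
After credit = $3,517.062 − $1,467 = $2,050.062
Total = $2,050.062 + $250 = $2,300.062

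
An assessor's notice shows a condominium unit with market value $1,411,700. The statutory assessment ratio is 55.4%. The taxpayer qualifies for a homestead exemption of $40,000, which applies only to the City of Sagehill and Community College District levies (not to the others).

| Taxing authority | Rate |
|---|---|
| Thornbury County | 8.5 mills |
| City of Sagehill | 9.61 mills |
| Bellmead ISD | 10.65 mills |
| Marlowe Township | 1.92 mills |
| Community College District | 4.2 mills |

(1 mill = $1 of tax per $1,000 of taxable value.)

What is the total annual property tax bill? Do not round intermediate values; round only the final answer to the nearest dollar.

$26,727

Assessed value = $1,411,700 × 0.554 = $782,081.8
Thornbury County: $782,081.8 × 0.0085 = $6,647.6953
City of Sagehill: ($782,081.8 − $40,000) × 0.00961 = $742,081.8 × 0.00961 = $7,131.406098
Bellmead ISD: $782,081.8 × 0.01065 = $8,329.17117
Marlowe Township: $782,081.8 × 0.00192 = $1,501.597056
Community College District: ($782,081.8 − $40,000) × 0.0042 = $742,081.8 × 0.0042 = $3,116.74356
Total = $26,726.613184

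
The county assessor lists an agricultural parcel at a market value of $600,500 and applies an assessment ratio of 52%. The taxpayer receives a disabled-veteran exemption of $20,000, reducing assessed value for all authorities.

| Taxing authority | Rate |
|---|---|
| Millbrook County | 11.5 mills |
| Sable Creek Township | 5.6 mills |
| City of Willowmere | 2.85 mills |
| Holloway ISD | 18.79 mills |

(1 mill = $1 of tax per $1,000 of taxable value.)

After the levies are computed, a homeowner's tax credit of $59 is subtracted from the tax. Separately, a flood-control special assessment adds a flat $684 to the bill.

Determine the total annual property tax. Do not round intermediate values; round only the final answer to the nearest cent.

$11,947.15

Assessed value = $600,500 × 0.52 = $312,260
Taxable value = $312,260 − $20,000 = $292,260
Millbrook County: $292,260 × 0.0115 = $3,360.99
Sable Creek Township: $292,260 × 0.0056 = $1,636.656
City of Willowmere: $292,260 × 0.00285 = $832.941
Holloway ISD: $292,260 × 0.01879 = $5,491.5654
Levies subtotal = $11,322.1524
After credit = $11,322.1524 − $59 = $11,263.1524
Total = $11,263.1524 + $684 = $11,947.1524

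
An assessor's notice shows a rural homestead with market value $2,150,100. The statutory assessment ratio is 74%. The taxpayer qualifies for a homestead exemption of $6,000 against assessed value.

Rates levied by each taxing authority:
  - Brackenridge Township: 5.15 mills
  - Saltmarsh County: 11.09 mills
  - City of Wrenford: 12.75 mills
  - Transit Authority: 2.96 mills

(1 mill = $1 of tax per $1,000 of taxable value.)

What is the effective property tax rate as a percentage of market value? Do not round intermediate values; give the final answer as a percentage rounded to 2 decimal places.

Assessed value = $2,150,100 × 0.74 = $1,591,074
Taxable value = $1,591,074 − $6,000 = $1,585,074
Brackenridge Township: $1,585,074 × 0.00515 = $8,163.1311
Saltmarsh County: $1,585,074 × 0.01109 = $17,578.47066
City of Wrenford: $1,585,074 × 0.01275 = $20,209.6935
Transit Authority: $1,585,074 × 0.00296 = $4,691.81904
Total tax = $50,643.1143
Effective rate = $50,643.1143 ÷ $2,150,100 = 2.36% of market value

2.36%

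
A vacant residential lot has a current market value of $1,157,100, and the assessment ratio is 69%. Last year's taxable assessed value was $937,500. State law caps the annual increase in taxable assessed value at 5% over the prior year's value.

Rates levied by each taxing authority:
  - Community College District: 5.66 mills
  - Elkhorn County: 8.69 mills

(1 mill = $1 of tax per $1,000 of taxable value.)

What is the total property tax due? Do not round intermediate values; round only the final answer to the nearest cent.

Uncapped assessed value = $1,157,100 × 0.69 = $798,399
Cap limit = $937,500 × 1.05 = $984,375
Taxable assessed value = min($798,399, $984,375) = $798,399 (cap does not bind)
Community College District: $798,399 × 0.00566 = $4,518.93834
Elkhorn County: $798,399 × 0.00869 = $6,938.08731
Total = $11,457.02565

$11,457.03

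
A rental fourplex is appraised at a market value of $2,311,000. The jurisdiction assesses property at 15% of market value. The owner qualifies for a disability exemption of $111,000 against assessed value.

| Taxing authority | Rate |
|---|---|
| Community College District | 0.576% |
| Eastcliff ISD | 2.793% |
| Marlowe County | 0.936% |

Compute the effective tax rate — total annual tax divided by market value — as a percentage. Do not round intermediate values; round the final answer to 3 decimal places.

0.439%

Assessed value = $2,311,000 × 0.15 = $346,650
Taxable value = $346,650 − $111,000 = $235,650
Community College District: $235,650 × 0.00576 = $1,357.344
Eastcliff ISD: $235,650 × 0.02793 = $6,581.7045
Marlowe County: $235,650 × 0.00936 = $2,205.684
Total tax = $10,144.7325
Effective rate = $10,144.7325 ÷ $2,311,000 = 0.439% of market value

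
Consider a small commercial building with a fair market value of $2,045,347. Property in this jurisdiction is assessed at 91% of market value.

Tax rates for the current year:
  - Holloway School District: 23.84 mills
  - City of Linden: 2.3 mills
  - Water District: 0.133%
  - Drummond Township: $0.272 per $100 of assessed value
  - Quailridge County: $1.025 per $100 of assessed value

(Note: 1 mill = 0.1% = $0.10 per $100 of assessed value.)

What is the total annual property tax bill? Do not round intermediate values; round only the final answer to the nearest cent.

Assessed value = $2,045,347 × 0.91 = $1,861,265.77
Holloway School District: $1,861,265.77 × 0.02384 = $44,372.5759568
City of Linden: $1,861,265.77 × 0.0023 = $4,280.911271
Water District: $1,861,265.77 × 0.00133 = $2,475.4834741
Drummond Township: $1,861,265.77 × 0.00272 = $5,062.6428944
Quailridge County: $1,861,265.77 × 0.01025 = $19,077.9741425
Total = $75,269.5877388

$75,269.59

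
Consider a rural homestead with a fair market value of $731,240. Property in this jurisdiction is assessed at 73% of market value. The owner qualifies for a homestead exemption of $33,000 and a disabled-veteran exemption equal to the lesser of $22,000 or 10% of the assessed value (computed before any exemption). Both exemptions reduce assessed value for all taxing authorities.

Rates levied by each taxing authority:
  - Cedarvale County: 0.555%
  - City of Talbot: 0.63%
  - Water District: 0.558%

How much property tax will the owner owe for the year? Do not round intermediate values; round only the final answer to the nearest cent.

Assessed value = $731,240 × 0.73 = $533,805.2
Disabled-veteran exemption = min($22,000, 10% × $533,805.2) = min($22,000, $53,380.52) = $22,000 (dollar cap binds)
Taxable value = $533,805.2 − $33,000 − $22,000 = $478,805.2
Cedarvale County: $478,805.2 × 0.00555 = $2,657.36886
City of Talbot: $478,805.2 × 0.0063 = $3,016.47276
Water District: $478,805.2 × 0.00558 = $2,671.733016
Total = $8,345.574636

$8,345.57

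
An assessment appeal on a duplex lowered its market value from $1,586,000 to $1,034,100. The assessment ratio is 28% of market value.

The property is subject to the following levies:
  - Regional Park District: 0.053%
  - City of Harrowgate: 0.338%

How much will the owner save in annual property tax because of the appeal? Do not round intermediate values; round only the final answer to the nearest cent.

$604.22

Old assessed value = $1,586,000 × 0.28 = $444,080
New assessed value = $1,034,100 × 0.28 = $289,548
Combined rate = 0.00053 + 0.00338 = 0.00391
Old tax = $444,080 × 0.00391 = $1,736.3528
New tax = $289,548 × 0.00391 = $1,132.13268
Reduction = $1,736.3528 − $1,132.13268 = $604.22012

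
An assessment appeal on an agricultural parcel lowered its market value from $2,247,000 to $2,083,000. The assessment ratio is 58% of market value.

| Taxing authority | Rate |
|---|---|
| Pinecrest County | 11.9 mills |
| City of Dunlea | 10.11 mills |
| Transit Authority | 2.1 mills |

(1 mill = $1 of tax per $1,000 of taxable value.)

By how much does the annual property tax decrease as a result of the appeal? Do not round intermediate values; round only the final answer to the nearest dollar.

$2,293

Old assessed value = $2,247,000 × 0.58 = $1,303,260
New assessed value = $2,083,000 × 0.58 = $1,208,140
Combined rate = 0.0119 + 0.01011 + 0.0021 = 0.02411
Old tax = $1,303,260 × 0.02411 = $31,421.5986
New tax = $1,208,140 × 0.02411 = $29,128.2554
Reduction = $31,421.5986 − $29,128.2554 = $2,293.3432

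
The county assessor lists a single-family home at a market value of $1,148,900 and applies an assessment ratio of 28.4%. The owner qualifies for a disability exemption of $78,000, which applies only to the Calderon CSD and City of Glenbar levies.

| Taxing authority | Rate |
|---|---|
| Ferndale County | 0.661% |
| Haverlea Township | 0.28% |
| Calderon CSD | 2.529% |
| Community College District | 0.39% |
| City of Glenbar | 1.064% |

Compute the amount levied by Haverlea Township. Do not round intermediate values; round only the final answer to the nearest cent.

Assessed value = $1,148,900 × 0.284 = $326,287.6
Haverlea Township taxable value = $326,287.6 (exemption does not apply)
Haverlea Township levy = $326,287.6 × 0.0028 = $913.60528

$913.61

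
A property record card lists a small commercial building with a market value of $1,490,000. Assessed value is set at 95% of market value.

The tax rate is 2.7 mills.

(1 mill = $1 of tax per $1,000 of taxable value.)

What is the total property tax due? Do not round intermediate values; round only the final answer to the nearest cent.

$3,821.85

Assessed value = $1,490,000 × 0.95 = $1,415,500
Tax = $1,415,500 × 0.0027 = $3,821.85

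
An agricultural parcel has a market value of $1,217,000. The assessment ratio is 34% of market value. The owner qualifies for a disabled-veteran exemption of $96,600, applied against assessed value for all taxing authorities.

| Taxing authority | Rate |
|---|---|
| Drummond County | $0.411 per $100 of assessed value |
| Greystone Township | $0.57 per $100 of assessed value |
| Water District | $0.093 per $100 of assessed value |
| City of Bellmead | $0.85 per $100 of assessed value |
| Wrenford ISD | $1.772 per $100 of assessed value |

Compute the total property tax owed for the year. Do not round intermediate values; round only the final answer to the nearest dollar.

Assessed value = $1,217,000 × 0.34 = $413,780
Taxable value = $413,780 − $96,600 = $317,180
Drummond County: $317,180 × 0.00411 = $1,303.6098
Greystone Township: $317,180 × 0.0057 = $1,807.926
Water District: $317,180 × 0.00093 = $294.9774
City of Bellmead: $317,180 × 0.0085 = $2,696.03
Wrenford ISD: $317,180 × 0.01772 = $5,620.4296
Total = $1,303.6098 + $1,807.926 + $294.9774 + $2,696.03 + $5,620.4296 = $11,722.9728

$11,723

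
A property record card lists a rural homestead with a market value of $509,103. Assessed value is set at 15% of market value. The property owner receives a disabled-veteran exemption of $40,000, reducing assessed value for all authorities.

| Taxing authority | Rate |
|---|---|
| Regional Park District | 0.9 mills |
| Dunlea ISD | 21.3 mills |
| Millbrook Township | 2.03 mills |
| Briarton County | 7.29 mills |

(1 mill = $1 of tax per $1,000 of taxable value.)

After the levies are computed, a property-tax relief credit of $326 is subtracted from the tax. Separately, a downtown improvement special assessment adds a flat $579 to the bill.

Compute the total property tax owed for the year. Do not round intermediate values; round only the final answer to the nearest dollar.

Assessed value = $509,103 × 0.15 = $76,365.45
Taxable value = $76,365.45 − $40,000 = $36,365.45
Regional Park District: $36,365.45 × 0.0009 = $32.728905
Dunlea ISD: $36,365.45 × 0.0213 = $774.584085
Millbrook Township: $36,365.45 × 0.00203 = $73.8218635
Briarton County: $36,365.45 × 0.00729 = $265.1041305
Levies subtotal = $1,146.238984
After credit = $1,146.238984 − $326 = $820.238984
Total = $820.238984 + $579 = $1,399.238984

$1,399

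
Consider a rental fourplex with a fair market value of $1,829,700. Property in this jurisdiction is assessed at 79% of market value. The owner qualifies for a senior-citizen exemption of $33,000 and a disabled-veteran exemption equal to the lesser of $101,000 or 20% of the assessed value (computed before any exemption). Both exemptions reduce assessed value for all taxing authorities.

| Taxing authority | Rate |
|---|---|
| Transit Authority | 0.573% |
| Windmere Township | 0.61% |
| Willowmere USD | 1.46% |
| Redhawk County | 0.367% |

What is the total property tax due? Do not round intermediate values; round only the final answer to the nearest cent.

$39,475.04

Assessed value = $1,829,700 × 0.79 = $1,445,463
Disabled-veteran exemption = min($101,000, 20% × $1,445,463) = min($101,000, $289,092.6) = $101,000 (dollar cap binds)
Taxable value = $1,445,463 − $33,000 − $101,000 = $1,311,463
Transit Authority: $1,311,463 × 0.00573 = $7,514.68299
Windmere Township: $1,311,463 × 0.0061 = $7,999.9243
Willowmere USD: $1,311,463 × 0.0146 = $19,147.3598
Redhawk County: $1,311,463 × 0.00367 = $4,813.06921
Total = $39,475.0363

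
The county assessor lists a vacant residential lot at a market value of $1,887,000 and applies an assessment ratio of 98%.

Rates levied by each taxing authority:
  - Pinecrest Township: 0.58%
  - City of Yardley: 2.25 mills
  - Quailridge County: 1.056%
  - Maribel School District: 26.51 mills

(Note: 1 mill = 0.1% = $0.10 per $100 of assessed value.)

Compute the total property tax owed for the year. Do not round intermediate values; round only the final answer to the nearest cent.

$83,438.61

Assessed value = $1,887,000 × 0.98 = $1,849,260
Pinecrest Township: $1,849,260 × 0.0058 = $10,725.708
City of Yardley: $1,849,260 × 0.00225 = $4,160.835
Quailridge County: $1,849,260 × 0.01056 = $19,528.1856
Maribel School District: $1,849,260 × 0.02651 = $49,023.8826
Total = $83,438.6112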